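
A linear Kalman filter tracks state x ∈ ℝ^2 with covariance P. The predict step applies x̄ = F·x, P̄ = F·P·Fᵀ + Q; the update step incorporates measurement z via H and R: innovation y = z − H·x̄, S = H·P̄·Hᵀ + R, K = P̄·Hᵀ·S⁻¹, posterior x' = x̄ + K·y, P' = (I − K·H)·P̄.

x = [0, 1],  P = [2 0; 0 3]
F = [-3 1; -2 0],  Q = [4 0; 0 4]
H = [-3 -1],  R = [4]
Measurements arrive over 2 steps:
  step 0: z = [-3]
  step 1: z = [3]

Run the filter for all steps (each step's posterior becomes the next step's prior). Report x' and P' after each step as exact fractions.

step 0: x̄ = F·x = [1, 0]
step 0: P̄ = F·P·Fᵀ + Q = [25 12; 12 12]
step 0: y = z − H·x̄ = [0]
step 0: S = H·P̄·Hᵀ + R = [313]
step 0: K = P̄·Hᵀ·S⁻¹ = [-87/313; -48/313]
step 0: x' = x̄ + K·y = [1, 0]
step 0: P' = (I − K·H)·P̄ = [256/313 -420/313; -420/313 1452/313]
step 1: x̄ = F·x = [-3, -2]
step 1: P̄ = F·P·Fᵀ + Q = [7528/313 2376/313; 2376/313 2276/313]
step 1: y = z − H·x̄ = [-8]
step 1: S = H·P̄·Hᵀ + R = [85536/313]
step 1: K = P̄·Hᵀ·S⁻¹ = [-260/891; -2351/21384]
step 1: x' = x̄ + K·y = [-593/891, -2995/2673]
step 1: P' = (I − K·H)·P̄ = [232/297 -1048/891; -1048/891 21215/5346]

step 0: x' = [1, 0], P' = [256/313 -420/313; -420/313 1452/313]
step 1: x' = [-593/891, -2995/2673], P' = [232/297 -1048/891; -1048/891 21215/5346]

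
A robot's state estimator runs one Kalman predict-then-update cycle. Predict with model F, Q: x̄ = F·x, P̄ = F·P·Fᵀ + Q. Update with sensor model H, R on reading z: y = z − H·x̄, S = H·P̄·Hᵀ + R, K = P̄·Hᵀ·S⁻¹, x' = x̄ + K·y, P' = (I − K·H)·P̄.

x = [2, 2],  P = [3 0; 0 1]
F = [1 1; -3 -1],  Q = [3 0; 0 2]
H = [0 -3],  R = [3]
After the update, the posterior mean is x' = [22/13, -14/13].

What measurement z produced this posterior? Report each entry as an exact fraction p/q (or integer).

x̄ = F·x = [4, -8]
P̄ = F·P·Fᵀ + Q = [7 -10; -10 30]
S = H·P̄·Hᵀ + R = [273]
K = P̄·Hᵀ·S⁻¹ = [10/91; -30/91]
x' − x̄ = [-30/13, 90/13] = K·y
y = (KᵀK)⁻¹·Kᵀ·(x' − x̄) = [-21]
z = y + H·x̄ = [-21] + [24] = [3]

z = [3]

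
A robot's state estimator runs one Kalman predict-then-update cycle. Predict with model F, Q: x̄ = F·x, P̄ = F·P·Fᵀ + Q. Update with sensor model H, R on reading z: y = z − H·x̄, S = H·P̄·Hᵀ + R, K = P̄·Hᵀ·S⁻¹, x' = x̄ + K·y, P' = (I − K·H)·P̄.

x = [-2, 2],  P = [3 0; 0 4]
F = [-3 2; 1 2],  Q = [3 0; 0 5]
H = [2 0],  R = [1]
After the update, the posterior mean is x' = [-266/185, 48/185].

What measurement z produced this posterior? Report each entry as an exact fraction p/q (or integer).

z = [-3]

x̄ = F·x = [10, 2]
P̄ = F·P·Fᵀ + Q = [46 7; 7 24]
S = H·P̄·Hᵀ + R = [185]
K = P̄·Hᵀ·S⁻¹ = [92/185; 14/185]
x' − x̄ = [-2116/185, -322/185] = K·y
y = (KᵀK)⁻¹·Kᵀ·(x' − x̄) = [-23]
z = y + H·x̄ = [-23] + [20] = [-3]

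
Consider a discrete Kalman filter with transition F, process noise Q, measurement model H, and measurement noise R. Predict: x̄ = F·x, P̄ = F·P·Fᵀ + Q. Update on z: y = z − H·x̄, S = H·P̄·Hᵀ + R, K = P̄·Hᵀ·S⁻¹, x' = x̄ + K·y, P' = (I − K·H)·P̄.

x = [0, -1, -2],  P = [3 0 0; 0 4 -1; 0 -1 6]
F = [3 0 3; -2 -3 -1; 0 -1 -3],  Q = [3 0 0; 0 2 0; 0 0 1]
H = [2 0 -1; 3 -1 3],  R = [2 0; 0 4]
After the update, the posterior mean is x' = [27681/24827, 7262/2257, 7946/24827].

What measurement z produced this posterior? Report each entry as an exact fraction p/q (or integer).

x̄ = F·x = [-6, 5, 7]
P̄ = F·P·Fᵀ + Q = [84 -27 -51; -27 50 20; -51 20 53]
S = H·P̄·Hᵀ + R = [595 266; 266 411]
K = P̄·Hᵀ·S⁻¹ = [56493/173789 2388/24827; -1048/15799 -293/2257; -59981/173789 4700/24827]
x' − x̄ = [176643/24827, -4023/2257, -165843/24827] = K·y
y = (KᵀK)⁻¹·Kᵀ·(x' − x̄) = [21, 3]
z = y + H·x̄ = [21, 3] + [-19, -2] = [2, 1]

z = [2, 1]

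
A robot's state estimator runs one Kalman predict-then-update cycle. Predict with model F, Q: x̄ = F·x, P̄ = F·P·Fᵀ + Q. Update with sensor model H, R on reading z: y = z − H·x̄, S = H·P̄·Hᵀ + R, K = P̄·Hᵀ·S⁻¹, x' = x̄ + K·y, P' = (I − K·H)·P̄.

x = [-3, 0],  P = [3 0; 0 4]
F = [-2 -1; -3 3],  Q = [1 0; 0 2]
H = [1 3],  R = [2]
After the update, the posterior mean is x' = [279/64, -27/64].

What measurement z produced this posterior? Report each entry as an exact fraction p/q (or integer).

x̄ = F·x = [6, 9]
P̄ = F·P·Fᵀ + Q = [17 6; 6 65]
S = H·P̄·Hᵀ + R = [640]
K = P̄·Hᵀ·S⁻¹ = [7/128; 201/640]
x' − x̄ = [-105/64, -603/64] = K·y
y = (KᵀK)⁻¹·Kᵀ·(x' − x̄) = [-30]
z = y + H·x̄ = [-30] + [33] = [3]

z = [3]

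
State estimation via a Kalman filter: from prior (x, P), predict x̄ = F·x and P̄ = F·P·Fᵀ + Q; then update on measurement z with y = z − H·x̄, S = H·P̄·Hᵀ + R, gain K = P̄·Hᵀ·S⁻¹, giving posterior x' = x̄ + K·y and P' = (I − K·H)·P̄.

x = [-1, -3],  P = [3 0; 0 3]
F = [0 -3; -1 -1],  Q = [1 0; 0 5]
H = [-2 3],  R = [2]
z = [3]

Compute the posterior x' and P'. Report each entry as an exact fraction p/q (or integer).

x' = [228/35, 37/7]
P' = [2099/105 92/7; 92/7 62/7]

x̄ = F·x = [9, 4]
P̄ = F·P·Fᵀ + Q = [28 9; 9 11]
y = z − H·x̄ = [9]
S = H·P̄·Hᵀ + R = [105]
K = P̄·Hᵀ·S⁻¹ = [-29/105; 1/7]
x' = x̄ + K·y = [228/35, 37/7]
P' = (I − K·H)·P̄ = [2099/105 92/7; 92/7 62/7]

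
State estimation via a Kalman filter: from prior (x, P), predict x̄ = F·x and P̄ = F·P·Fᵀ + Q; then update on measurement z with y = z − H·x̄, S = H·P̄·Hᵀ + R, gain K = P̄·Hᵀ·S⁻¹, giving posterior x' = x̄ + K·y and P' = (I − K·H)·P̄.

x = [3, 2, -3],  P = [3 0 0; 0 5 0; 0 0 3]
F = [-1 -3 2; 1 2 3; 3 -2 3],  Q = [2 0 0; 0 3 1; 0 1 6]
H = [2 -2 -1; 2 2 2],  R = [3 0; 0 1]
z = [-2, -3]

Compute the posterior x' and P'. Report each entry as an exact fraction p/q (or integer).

x̄ = F·x = [-15, -2, -4]
P̄ = F·P·Fᵀ + Q = [62 -15 39; -15 53 17; 39 17 80]
y = z − H·x̄ = [20, 39]
S = H·P̄·Hᵀ + R = [575 -148; -148 1109]
K = P̄·Hᵀ·S⁻¹ = [16999/68419 12880/68419; -153397/615771 40606/615771; 332/615771 151072/615771]
x' = x̄ + K·y = [-183985/68419, -2715848/615771, 3435364/615771]
P' = (I − K·H)·P̄ = [71733/68419 157762/68419 -223055/68419; 157762/68419 4699462/615771 -6099017/615771; -223055/68419 -6099017/615771 8182048/615771]

x' = [-183985/68419, -2715848/615771, 3435364/615771]
P' = [71733/68419 157762/68419 -223055/68419; 157762/68419 4699462/615771 -6099017/615771; -223055/68419 -6099017/615771 8182048/615771]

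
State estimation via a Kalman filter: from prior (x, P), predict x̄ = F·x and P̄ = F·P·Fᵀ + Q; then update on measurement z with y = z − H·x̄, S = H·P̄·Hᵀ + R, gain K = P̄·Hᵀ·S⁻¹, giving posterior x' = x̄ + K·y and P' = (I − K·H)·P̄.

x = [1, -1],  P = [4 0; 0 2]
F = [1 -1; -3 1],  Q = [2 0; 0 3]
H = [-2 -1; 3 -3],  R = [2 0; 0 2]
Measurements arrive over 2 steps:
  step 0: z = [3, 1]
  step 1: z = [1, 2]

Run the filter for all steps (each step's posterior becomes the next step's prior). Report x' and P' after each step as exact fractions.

step 0: x̄ = F·x = [2, -4]
step 0: P̄ = F·P·Fᵀ + Q = [8 -14; -14 41]
step 0: y = z − H·x̄ = [3, -17]
step 0: S = H·P̄·Hᵀ + R = [19 33; 33 695]
step 0: K = P̄·Hᵀ·S⁻¹ = [-892/3029 330/3029; -1795/6058 -1353/6058]
step 0: x' = x̄ + K·y = [-2228/3029, -3308/3029]
step 0: P' = (I − K·H)·P̄ = [668/3029 448/3029; 448/3029 899/3029]
step 1: x̄ = F·x = [1080/3029, 3376/3029]
step 1: P̄ = F·P·Fᵀ + Q = [6729/3029 -1111/3029; -1111/3029 13310/3029]
step 1: y = z − H·x̄ = [8565/3029, 12946/3029]
step 1: S = H·P̄·Hᵀ + R = [41840/3029 -3777/3029; -3777/3029 206407/3029]
step 1: K = P̄·Hᵀ·S⁻¹ = [-812041/2846419 309489/2846419; -809523/2846419 -611424/2846419]
step 1: x' = x̄ + K·y = [41481/2846419, -1729795/2846419]
step 1: P' = (I − K·H)·P̄ = [610136/2846419 403810/2846419; 403810/2846419 811426/2846419]

step 0: x' = [-2228/3029, -3308/3029], P' = [668/3029 448/3029; 448/3029 899/3029]
step 1: x' = [41481/2846419, -1729795/2846419], P' = [610136/2846419 403810/2846419; 403810/2846419 811426/2846419]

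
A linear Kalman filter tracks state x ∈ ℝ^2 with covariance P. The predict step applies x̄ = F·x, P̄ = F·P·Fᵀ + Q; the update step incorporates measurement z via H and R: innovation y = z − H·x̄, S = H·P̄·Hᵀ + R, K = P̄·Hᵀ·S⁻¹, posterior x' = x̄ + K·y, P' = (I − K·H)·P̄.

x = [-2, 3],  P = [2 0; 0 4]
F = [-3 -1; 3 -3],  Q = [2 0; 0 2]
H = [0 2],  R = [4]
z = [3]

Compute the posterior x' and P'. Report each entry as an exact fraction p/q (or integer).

x' = [24/19, 23/19]
P' = [444/19 -2/19; -2/19 56/57]

x̄ = F·x = [3, -15]
P̄ = F·P·Fᵀ + Q = [24 -6; -6 56]
y = z − H·x̄ = [33]
S = H·P̄·Hᵀ + R = [228]
K = P̄·Hᵀ·S⁻¹ = [-1/19; 28/57]
x' = x̄ + K·y = [24/19, 23/19]
P' = (I − K·H)·P̄ = [444/19 -2/19; -2/19 56/57]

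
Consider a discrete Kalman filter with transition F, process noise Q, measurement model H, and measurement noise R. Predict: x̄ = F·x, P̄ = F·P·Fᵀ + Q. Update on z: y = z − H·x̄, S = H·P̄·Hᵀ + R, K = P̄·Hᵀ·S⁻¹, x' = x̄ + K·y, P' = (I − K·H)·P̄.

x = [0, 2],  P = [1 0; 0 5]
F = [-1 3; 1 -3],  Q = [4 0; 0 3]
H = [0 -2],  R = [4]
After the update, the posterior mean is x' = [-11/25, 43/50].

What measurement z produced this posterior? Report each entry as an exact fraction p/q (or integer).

x̄ = F·x = [6, -6]
P̄ = F·P·Fᵀ + Q = [50 -46; -46 49]
S = H·P̄·Hᵀ + R = [200]
K = P̄·Hᵀ·S⁻¹ = [23/50; -49/100]
x' − x̄ = [-161/25, 343/50] = K·y
y = (KᵀK)⁻¹·Kᵀ·(x' − x̄) = [-14]
z = y + H·x̄ = [-14] + [12] = [-2]

z = [-2]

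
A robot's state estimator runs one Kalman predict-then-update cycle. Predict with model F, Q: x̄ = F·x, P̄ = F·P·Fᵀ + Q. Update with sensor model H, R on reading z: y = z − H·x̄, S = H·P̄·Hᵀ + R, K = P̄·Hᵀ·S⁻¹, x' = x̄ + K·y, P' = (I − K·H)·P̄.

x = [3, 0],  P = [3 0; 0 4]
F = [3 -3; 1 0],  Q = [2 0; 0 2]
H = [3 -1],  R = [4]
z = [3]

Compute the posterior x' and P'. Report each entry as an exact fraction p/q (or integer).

x' = [53/30, 193/90]
P' = [14/15 64/45; 64/45 554/135]

x̄ = F·x = [9, 3]
P̄ = F·P·Fᵀ + Q = [65 9; 9 5]
y = z − H·x̄ = [-21]
S = H·P̄·Hᵀ + R = [540]
K = P̄·Hᵀ·S⁻¹ = [31/90; 11/270]
x' = x̄ + K·y = [53/30, 193/90]
P' = (I − K·H)·P̄ = [14/15 64/45; 64/45 554/135]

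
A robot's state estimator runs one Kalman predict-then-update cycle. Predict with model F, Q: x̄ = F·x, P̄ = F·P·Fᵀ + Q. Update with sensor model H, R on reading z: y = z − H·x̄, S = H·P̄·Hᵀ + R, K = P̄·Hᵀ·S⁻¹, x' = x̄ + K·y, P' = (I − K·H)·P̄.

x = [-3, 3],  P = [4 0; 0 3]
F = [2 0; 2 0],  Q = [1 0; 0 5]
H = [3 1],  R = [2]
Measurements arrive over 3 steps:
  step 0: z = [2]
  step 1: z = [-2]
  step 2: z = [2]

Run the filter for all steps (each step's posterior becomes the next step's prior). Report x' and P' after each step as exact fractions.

step 0: x̄ = F·x = [-6, -6]
step 0: P̄ = F·P·Fᵀ + Q = [17 16; 16 21]
step 0: y = z − H·x̄ = [26]
step 0: S = H·P̄·Hᵀ + R = [272]
step 0: K = P̄·Hᵀ·S⁻¹ = [67/272; 69/272]
step 0: x' = x̄ + K·y = [55/136, 81/136]
step 0: P' = (I − K·H)·P̄ = [135/272 -271/272; -271/272 951/272]
step 1: x̄ = F·x = [55/68, 55/68]
step 1: P̄ = F·P·Fᵀ + Q = [203/68 135/68; 135/68 475/68]
step 1: y = z − H·x̄ = [-89/17]
step 1: S = H·P̄·Hᵀ + R = [812/17]
step 1: K = P̄·Hᵀ·S⁻¹ = [93/406; 55/203]
step 1: x' = x̄ + K·y = [-317/812, -495/812]
step 1: P' = (I − K·H)·P̄ = [389/812 -795/812; -795/812 2825/812]
step 2: x̄ = F·x = [-317/406, -317/406]
step 2: P̄ = F·P·Fᵀ + Q = [592/203 389/203; 389/203 1404/203]
step 2: y = z − H·x̄ = [1040/203]
step 2: S = H·P̄·Hᵀ + R = [9472/203]
step 2: K = P̄·Hᵀ·S⁻¹ = [2165/9472; 2571/9472]
step 2: x' = x̄ + K·y = [231/592, 361/592]
step 2: P' = (I − K·H)·P̄ = [4533/9472 -9269/9472; -9269/9472 32949/9472]

step 0: x' = [55/136, 81/136], P' = [135/272 -271/272; -271/272 951/272]
step 1: x' = [-317/812, -495/812], P' = [389/812 -795/812; -795/812 2825/812]
step 2: x' = [231/592, 361/592], P' = [4533/9472 -9269/9472; -9269/9472 32949/9472]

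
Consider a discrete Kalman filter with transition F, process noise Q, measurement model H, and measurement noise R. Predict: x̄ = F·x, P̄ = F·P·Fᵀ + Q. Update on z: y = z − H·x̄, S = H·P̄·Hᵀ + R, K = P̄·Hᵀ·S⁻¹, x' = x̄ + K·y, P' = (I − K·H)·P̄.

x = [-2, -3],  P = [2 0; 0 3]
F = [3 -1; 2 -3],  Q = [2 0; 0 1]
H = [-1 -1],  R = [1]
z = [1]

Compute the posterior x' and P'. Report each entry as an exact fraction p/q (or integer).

x' = [-73/17, 113/34]
P' = [205/51 -61/17; -61/17 141/34]

x̄ = F·x = [-3, 5]
P̄ = F·P·Fᵀ + Q = [23 21; 21 36]
y = z − H·x̄ = [3]
S = H·P̄·Hᵀ + R = [102]
K = P̄·Hᵀ·S⁻¹ = [-22/51; -19/34]
x' = x̄ + K·y = [-73/17, 113/34]
P' = (I − K·H)·P̄ = [205/51 -61/17; -61/17 141/34]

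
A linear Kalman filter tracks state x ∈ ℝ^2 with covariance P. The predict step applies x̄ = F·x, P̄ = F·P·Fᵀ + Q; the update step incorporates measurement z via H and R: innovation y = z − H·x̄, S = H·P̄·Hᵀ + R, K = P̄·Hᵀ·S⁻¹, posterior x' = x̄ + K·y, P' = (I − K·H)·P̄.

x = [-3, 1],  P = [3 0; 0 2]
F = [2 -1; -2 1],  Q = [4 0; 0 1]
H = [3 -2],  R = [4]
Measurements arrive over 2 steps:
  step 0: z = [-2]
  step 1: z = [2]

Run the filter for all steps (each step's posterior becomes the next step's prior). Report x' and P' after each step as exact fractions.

step 0: x̄ = F·x = [-7, 7]
step 0: P̄ = F·P·Fᵀ + Q = [18 -14; -14 15]
step 0: y = z − H·x̄ = [33]
step 0: S = H·P̄·Hᵀ + R = [394]
step 0: K = P̄·Hᵀ·S⁻¹ = [41/197; -36/197]
step 0: x' = x̄ + K·y = [-26/197, 191/197]
step 0: P' = (I − K·H)·P̄ = [184/197 194/197; 194/197 363/197]
step 1: x̄ = F·x = [-243/197, 243/197]
step 1: P̄ = F·P·Fᵀ + Q = [1111/197 -323/197; -323/197 520/197]
step 1: y = z − H·x̄ = [1609/197]
step 1: S = H·P̄·Hᵀ + R = [16743/197]
step 1: K = P̄·Hᵀ·S⁻¹ = [3979/16743; -2009/16743]
step 1: x' = x̄ + K·y = [11846/16743, 4244/16743]
step 1: P' = (I − K·H)·P̄ = [14056/16743 13126/16743; 13126/16743 23707/16743]

step 0: x' = [-26/197, 191/197], P' = [184/197 194/197; 194/197 363/197]
step 1: x' = [11846/16743, 4244/16743], P' = [14056/16743 13126/16743; 13126/16743 23707/16743]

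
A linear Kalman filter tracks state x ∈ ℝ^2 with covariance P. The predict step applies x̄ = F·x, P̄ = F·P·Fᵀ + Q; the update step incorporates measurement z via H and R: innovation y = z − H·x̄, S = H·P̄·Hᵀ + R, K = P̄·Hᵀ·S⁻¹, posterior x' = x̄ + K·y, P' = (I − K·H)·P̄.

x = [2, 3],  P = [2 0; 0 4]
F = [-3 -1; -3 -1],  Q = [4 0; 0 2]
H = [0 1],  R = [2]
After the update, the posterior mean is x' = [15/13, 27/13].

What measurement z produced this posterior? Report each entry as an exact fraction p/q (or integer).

z = [3]

x̄ = F·x = [-9, -9]
P̄ = F·P·Fᵀ + Q = [26 22; 22 24]
S = H·P̄·Hᵀ + R = [26]
K = P̄·Hᵀ·S⁻¹ = [11/13; 12/13]
x' − x̄ = [132/13, 144/13] = K·y
y = (KᵀK)⁻¹·Kᵀ·(x' − x̄) = [12]
z = y + H·x̄ = [12] + [-9] = [3]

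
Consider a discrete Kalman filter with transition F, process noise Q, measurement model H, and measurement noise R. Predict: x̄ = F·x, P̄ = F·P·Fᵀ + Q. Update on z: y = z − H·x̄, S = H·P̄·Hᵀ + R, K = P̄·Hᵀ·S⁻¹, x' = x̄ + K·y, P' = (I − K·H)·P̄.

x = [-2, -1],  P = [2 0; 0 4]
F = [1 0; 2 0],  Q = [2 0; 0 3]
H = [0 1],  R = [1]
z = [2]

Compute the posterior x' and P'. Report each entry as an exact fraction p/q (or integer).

x̄ = F·x = [-2, -4]
P̄ = F·P·Fᵀ + Q = [4 4; 4 11]
y = z − H·x̄ = [6]
S = H·P̄·Hᵀ + R = [12]
K = P̄·Hᵀ·S⁻¹ = [1/3; 11/12]
x' = x̄ + K·y = [0, 3/2]
P' = (I − K·H)·P̄ = [8/3 1/3; 1/3 11/12]

x' = [0, 3/2]
P' = [8/3 1/3; 1/3 11/12]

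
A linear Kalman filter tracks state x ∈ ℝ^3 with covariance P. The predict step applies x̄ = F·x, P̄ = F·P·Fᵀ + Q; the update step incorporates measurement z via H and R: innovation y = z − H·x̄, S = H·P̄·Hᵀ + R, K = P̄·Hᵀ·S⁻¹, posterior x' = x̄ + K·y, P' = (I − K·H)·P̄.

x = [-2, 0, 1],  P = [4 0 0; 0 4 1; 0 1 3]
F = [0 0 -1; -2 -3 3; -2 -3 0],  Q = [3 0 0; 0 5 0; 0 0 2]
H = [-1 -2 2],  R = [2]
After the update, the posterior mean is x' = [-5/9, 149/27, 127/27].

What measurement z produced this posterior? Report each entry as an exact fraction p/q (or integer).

x̄ = F·x = [-1, 7, 4]
P̄ = F·P·Fᵀ + Q = [6 -6 3; -6 66 43; 3 43 54]
S = H·P̄·Hᵀ + R = [108]
K = P̄·Hᵀ·S⁻¹ = [1/9; -10/27; 19/108]
x' − x̄ = [4/9, -40/27, 19/27] = K·y
y = (KᵀK)⁻¹·Kᵀ·(x' − x̄) = [4]
z = y + H·x̄ = [4] + [-5] = [-1]

z = [-1]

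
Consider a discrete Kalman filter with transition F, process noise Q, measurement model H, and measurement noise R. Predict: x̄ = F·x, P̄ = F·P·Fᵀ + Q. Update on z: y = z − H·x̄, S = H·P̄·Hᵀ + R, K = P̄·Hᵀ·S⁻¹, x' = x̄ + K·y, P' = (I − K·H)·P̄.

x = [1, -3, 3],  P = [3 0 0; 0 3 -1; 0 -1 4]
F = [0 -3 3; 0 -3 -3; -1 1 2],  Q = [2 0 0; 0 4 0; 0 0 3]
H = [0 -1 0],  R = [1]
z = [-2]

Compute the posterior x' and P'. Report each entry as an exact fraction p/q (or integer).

x̄ = F·x = [18, 0, 2]
P̄ = F·P·Fᵀ + Q = [83 -9 18; -9 49 -24; 18 -24 21]
y = z − H·x̄ = [-2]
S = H·P̄·Hᵀ + R = [50]
K = P̄·Hᵀ·S⁻¹ = [9/50; -49/50; 12/25]
x' = x̄ + K·y = [441/25, 49/25, 26/25]
P' = (I − K·H)·P̄ = [4069/50 -9/50 342/25; -9/50 49/50 -12/25; 342/25 -12/25 237/25]

x' = [441/25, 49/25, 26/25]
P' = [4069/50 -9/50 342/25; -9/50 49/50 -12/25; 342/25 -12/25 237/25]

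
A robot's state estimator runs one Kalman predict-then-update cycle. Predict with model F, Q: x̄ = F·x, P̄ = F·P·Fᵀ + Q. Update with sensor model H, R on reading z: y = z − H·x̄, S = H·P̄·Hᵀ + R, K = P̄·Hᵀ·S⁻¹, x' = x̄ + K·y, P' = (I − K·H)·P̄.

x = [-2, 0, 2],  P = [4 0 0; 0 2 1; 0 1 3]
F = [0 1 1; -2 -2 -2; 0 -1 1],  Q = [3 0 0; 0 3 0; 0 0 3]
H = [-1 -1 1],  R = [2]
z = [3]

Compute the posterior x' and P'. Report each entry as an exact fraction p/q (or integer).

x̄ = F·x = [2, 0, 2]
P̄ = F·P·Fᵀ + Q = [10 -14 1; -14 47 -2; 1 -2 6]
y = z − H·x̄ = [3]
S = H·P̄·Hᵀ + R = [39]
K = P̄·Hᵀ·S⁻¹ = [5/39; -35/39; 7/39]
x' = x̄ + K·y = [31/13, -35/13, 33/13]
P' = (I − K·H)·P̄ = [365/39 -371/39 4/39; -371/39 608/39 167/39; 4/39 167/39 185/39]

x' = [31/13, -35/13, 33/13]
P' = [365/39 -371/39 4/39; -371/39 608/39 167/39; 4/39 167/39 185/39]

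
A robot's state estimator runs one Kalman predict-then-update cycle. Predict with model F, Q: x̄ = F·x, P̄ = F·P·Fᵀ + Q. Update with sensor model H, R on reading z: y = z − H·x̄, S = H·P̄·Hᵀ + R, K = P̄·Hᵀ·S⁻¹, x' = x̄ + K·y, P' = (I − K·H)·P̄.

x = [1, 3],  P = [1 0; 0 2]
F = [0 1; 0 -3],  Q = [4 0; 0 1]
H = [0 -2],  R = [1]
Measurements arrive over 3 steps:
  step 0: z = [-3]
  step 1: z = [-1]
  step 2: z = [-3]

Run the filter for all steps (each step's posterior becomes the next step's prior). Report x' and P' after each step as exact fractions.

step 0: x̄ = F·x = [3, -9]
step 0: P̄ = F·P·Fᵀ + Q = [6 -6; -6 19]
step 0: y = z − H·x̄ = [-21]
step 0: S = H·P̄·Hᵀ + R = [77]
step 0: K = P̄·Hᵀ·S⁻¹ = [12/77; -38/77]
step 0: x' = x̄ + K·y = [-3/11, 15/11]
step 0: P' = (I − K·H)·P̄ = [318/77 -6/77; -6/77 19/77]
step 1: x̄ = F·x = [15/11, -45/11]
step 1: P̄ = F·P·Fᵀ + Q = [327/77 -57/77; -57/77 248/77]
step 1: y = z − H·x̄ = [-101/11]
step 1: S = H·P̄·Hᵀ + R = [1069/77]
step 1: K = P̄·Hᵀ·S⁻¹ = [114/1069; -496/1069]
step 1: x' = x̄ + K·y = [411/1069, 181/1069]
step 1: P' = (I − K·H)·P̄ = [4371/1069 -57/1069; -57/1069 248/1069]
step 2: x̄ = F·x = [181/1069, -543/1069]
step 2: P̄ = F·P·Fᵀ + Q = [4524/1069 -744/1069; -744/1069 3301/1069]
step 2: y = z − H·x̄ = [-4293/1069]
step 2: S = H·P̄·Hᵀ + R = [14273/1069]
step 2: K = P̄·Hᵀ·S⁻¹ = [1488/14273; -6602/14273]
step 2: x' = x̄ + K·y = [-3559/14273, 19263/14273]
step 2: P' = (I − K·H)·P̄ = [58332/14273 -744/14273; -744/14273 3301/14273]

step 0: x' = [-3/11, 15/11], P' = [318/77 -6/77; -6/77 19/77]
step 1: x' = [411/1069, 181/1069], P' = [4371/1069 -57/1069; -57/1069 248/1069]
step 2: x' = [-3559/14273, 19263/14273], P' = [58332/14273 -744/14273; -744/14273 3301/14273]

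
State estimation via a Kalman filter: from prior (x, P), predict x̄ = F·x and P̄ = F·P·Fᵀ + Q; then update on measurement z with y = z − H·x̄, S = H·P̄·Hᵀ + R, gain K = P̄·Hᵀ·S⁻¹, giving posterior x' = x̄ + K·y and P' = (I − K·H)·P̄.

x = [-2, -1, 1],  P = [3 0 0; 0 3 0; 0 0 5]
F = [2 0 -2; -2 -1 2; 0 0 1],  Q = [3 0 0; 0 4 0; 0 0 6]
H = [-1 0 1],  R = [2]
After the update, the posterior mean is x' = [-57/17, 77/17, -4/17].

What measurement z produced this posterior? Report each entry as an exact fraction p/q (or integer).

z = [3]

x̄ = F·x = [-6, 7, 1]
P̄ = F·P·Fᵀ + Q = [35 -32 -10; -32 39 10; -10 10 11]
S = H·P̄·Hᵀ + R = [68]
K = P̄·Hᵀ·S⁻¹ = [-45/68; 21/34; 21/68]
x' − x̄ = [45/17, -42/17, -21/17] = K·y
y = (KᵀK)⁻¹·Kᵀ·(x' − x̄) = [-4]
z = y + H·x̄ = [-4] + [7] = [3]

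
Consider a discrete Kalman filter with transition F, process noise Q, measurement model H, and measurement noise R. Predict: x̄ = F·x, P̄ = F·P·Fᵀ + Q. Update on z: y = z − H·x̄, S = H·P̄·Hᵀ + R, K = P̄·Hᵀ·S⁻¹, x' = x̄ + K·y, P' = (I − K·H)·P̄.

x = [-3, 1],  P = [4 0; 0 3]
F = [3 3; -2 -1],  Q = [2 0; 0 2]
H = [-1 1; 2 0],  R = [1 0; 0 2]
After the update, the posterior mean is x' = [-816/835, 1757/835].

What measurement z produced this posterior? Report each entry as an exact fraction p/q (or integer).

x̄ = F·x = [-6, 5]
P̄ = F·P·Fᵀ + Q = [65 -33; -33 21]
S = H·P̄·Hᵀ + R = [153 -196; -196 262]
K = P̄·Hᵀ·S⁻¹ = [-98/835 341/835; 606/835 243/835]
x' − x̄ = [4194/835, -2418/835] = K·y
y = (KᵀK)⁻¹·Kᵀ·(x' − x̄) = [-8, 10]
z = y + H·x̄ = [-8, 10] + [11, -12] = [3, -2]

z = [3, -2]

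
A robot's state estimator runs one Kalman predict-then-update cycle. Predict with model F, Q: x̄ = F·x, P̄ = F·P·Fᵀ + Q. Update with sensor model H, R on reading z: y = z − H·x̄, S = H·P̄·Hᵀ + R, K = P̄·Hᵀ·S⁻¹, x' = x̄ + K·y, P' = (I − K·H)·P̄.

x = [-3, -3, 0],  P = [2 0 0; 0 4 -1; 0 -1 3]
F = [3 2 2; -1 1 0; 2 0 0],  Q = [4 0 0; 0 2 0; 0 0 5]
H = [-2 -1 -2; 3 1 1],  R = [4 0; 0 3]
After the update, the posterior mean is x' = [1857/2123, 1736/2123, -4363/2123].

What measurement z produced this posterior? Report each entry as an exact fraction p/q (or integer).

x̄ = F·x = [-15, 0, -6]
P̄ = F·P·Fᵀ + Q = [42 0 12; 0 8 -4; 12 -4 13]
S = H·P̄·Hᵀ + R = [312 -370; -370 466]
K = P̄·Hᵀ·S⁻¹ = [183/2123 774/2123; 370/2123 312/2123; -2393/4246 -745/2123]
x' − x̄ = [33702/2123, 1736/2123, 8375/2123] = K·y
y = (KᵀK)⁻¹·Kᵀ·(x' − x̄) = [-40, 53]
z = y + H·x̄ = [-40, 53] + [42, -51] = [2, 2]

z = [2, 2]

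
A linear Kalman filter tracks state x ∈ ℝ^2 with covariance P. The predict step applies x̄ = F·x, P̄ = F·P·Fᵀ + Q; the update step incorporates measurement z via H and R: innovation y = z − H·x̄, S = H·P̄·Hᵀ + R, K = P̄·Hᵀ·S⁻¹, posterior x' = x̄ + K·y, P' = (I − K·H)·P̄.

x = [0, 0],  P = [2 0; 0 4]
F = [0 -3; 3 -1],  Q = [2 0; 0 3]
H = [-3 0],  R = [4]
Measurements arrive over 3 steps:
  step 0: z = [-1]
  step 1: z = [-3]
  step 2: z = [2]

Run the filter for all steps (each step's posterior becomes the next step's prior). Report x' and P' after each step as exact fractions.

step 0: x̄ = F·x = [0, 0]
step 0: P̄ = F·P·Fᵀ + Q = [38 12; 12 25]
step 0: y = z − H·x̄ = [-1]
step 0: S = H·P̄·Hᵀ + R = [346]
step 0: K = P̄·Hᵀ·S⁻¹ = [-57/173; -18/173]
step 0: x' = x̄ + K·y = [57/173, 18/173]
step 0: P' = (I − K·H)·P̄ = [76/173 24/173; 24/173 3677/173]
step 1: x̄ = F·x = [-54/173, 153/173]
step 1: P̄ = F·P·Fᵀ + Q = [33439/173 10815/173; 10815/173 4736/173]
step 1: y = z − H·x̄ = [-681/173]
step 1: S = H·P̄·Hᵀ + R = [301643/173]
step 1: K = P̄·Hᵀ·S⁻¹ = [-100317/301643; -32445/301643]
step 1: x' = x̄ + K·y = [300735/301643, 394488/301643]
step 1: P' = (I − K·H)·P̄ = [133756/301643 43260/301643; 43260/301643 2172851/301643]
step 2: x̄ = F·x = [-1183464/301643, 507717/301643]
step 2: P̄ = F·P·Fᵀ + Q = [20158945/301643 6129213/301643; 6129213/301643 4022024/301643]
step 2: y = z − H·x̄ = [-2947106/301643]
step 2: S = H·P̄·Hᵀ + R = [182637077/301643]
step 2: K = P̄·Hᵀ·S⁻¹ = [-60476835/182637077; -18387639/182637077]
step 2: x' = x̄ + K·y = [-125687526/182637077, 487060101/182637077]
step 2: P' = (I − K·H)·P̄ = [80635780/182637077 24516852/182637077; 24516852/182637077 1314353189/182637077]

step 0: x' = [57/173, 18/173], P' = [76/173 24/173; 24/173 3677/173]
step 1: x' = [300735/301643, 394488/301643], P' = [133756/301643 43260/301643; 43260/301643 2172851/301643]
step 2: x' = [-125687526/182637077, 487060101/182637077], P' = [80635780/182637077 24516852/182637077; 24516852/182637077 1314353189/182637077]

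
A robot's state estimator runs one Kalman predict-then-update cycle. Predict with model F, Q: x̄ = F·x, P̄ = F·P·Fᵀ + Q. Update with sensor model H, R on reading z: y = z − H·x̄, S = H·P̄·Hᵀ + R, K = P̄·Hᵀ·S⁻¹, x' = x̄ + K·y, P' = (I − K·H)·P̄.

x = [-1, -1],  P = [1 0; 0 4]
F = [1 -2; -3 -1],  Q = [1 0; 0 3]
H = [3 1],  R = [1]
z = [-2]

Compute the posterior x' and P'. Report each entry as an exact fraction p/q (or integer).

x' = [-322/209, 557/209]
P' = [281/209 -784/209; -784/209 2383/209]

x̄ = F·x = [1, 4]
P̄ = F·P·Fᵀ + Q = [18 5; 5 16]
y = z − H·x̄ = [-9]
S = H·P̄·Hᵀ + R = [209]
K = P̄·Hᵀ·S⁻¹ = [59/209; 31/209]
x' = x̄ + K·y = [-322/209, 557/209]
P' = (I − K·H)·P̄ = [281/209 -784/209; -784/209 2383/209]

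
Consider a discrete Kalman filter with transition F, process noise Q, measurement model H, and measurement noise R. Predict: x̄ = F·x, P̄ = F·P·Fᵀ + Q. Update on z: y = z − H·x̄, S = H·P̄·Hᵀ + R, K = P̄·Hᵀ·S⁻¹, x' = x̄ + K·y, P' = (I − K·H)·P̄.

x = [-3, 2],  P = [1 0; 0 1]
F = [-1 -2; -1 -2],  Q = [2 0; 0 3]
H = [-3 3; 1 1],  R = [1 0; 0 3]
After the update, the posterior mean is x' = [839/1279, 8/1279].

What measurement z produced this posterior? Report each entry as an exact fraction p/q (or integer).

z = [-2, 1]

x̄ = F·x = [-1, -1]
P̄ = F·P·Fᵀ + Q = [7 5; 5 8]
S = H·P̄·Hᵀ + R = [46 3; 3 28]
K = P̄·Hᵀ·S⁻¹ = [-204/1279 570/1279; 213/1279 571/1279]
x' − x̄ = [2118/1279, 1287/1279] = K·y
y = (KᵀK)⁻¹·Kᵀ·(x' − x̄) = [-2, 3]
z = y + H·x̄ = [-2, 3] + [0, -2] = [-2, 1]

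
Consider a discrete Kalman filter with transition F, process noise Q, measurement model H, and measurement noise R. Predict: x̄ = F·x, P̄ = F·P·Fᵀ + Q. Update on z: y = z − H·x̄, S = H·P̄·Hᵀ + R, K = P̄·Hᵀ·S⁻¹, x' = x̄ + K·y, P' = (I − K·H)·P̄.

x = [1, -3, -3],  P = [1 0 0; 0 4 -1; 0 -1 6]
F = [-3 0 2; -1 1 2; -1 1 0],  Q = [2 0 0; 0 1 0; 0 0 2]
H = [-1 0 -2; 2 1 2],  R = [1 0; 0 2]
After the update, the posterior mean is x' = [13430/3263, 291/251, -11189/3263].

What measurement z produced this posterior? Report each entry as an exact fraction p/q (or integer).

x̄ = F·x = [-9, -10, -4]
P̄ = F·P·Fᵀ + Q = [35 25 1; 25 26 3; 1 3 7]
S = H·P̄·Hᵀ + R = [68 -135; -135 316]
K = P̄·Hᵀ·S⁻¹ = [1403/3263 1601/3263; 98/251 107/251; -2175/3263 -733/3263]
x' − x̄ = [42797/3263, 2801/251, 1863/3263] = K·y
y = (KᵀK)⁻¹·Kᵀ·(x' − x̄) = [-14, 39]
z = y + H·x̄ = [-14, 39] + [17, -36] = [3, 3]

z = [3, 3]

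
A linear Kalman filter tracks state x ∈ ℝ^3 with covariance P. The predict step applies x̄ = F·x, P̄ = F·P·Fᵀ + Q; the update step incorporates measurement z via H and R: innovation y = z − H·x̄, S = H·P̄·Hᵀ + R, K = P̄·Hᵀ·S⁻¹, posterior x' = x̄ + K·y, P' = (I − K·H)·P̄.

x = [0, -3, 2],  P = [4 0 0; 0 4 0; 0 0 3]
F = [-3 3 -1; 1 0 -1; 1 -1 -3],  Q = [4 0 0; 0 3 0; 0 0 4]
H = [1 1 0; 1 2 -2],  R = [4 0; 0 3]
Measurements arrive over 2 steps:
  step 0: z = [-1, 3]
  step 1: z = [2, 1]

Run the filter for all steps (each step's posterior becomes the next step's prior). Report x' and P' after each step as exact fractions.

step 0: x̄ = F·x = [-11, -2, -3]
step 0: P̄ = F·P·Fᵀ + Q = [79 -9 -15; -9 10 13; -15 13 39]
step 0: y = z − H·x̄ = [12, 12]
step 0: S = H·P̄·Hᵀ + R = [75 76; 76 198]
step 0: K = P̄·Hᵀ·S⁻¹ = [3472/4537 1505/9074; 669/4537 -1201/9074; 2348/4537 -4873/9074]
step 0: x' = x̄ + K·y = [787/4537, -8252/4537, -14673/4537]
step 0: P' = (I − K·H)·P̄ = [93811/9074 -66035/9074 -21387/9074; -66035/9074 71387/9074 40171/9074; -21387/9074 40171/9074 36787/9074]
step 1: x̄ = F·x = [-12444/4537, 15460/4537, 53058/4537]
step 1: P̄ = F·P·Fᵀ + Q = [2379147/9074 -303019/4537 -1273907/9074; -303019/4537 100297/4537 197963/4537; -1273907/9074 197963/4537 1033995/9074]
step 1: y = z − H·x̄ = [466/349, 92177/4537]
step 1: S = H·P̄·Hᵀ + R = [107997/698 209091/698; 209091/698 6848793/9074]
step 1: K = P̄·Hᵀ·S⁻¹ = [25052277/27268624 14544079/81805872; -827561/27268624 -3639945/27268624; 11245547/27268624 -43848751/81805872]
step 1: x' = x̄ + K·y = [171465149/81805872, 17862101/27268624, 110863171/81805872]
step 1: P' = (I − K·H)·P̄ = [269537895/27268624 -169328787/27268624 -41831879/27268624; -169328787/27268624 166018543/27268624 86814067/27268624; -41831879/27268624 86814067/27268624 87822503/27268624]

step 0: x' = [787/4537, -8252/4537, -14673/4537], P' = [93811/9074 -66035/9074 -21387/9074; -66035/9074 71387/9074 40171/9074; -21387/9074 40171/9074 36787/9074]
step 1: x' = [171465149/81805872, 17862101/27268624, 110863171/81805872], P' = [269537895/27268624 -169328787/27268624 -41831879/27268624; -169328787/27268624 166018543/27268624 86814067/27268624; -41831879/27268624 86814067/27268624 87822503/27268624]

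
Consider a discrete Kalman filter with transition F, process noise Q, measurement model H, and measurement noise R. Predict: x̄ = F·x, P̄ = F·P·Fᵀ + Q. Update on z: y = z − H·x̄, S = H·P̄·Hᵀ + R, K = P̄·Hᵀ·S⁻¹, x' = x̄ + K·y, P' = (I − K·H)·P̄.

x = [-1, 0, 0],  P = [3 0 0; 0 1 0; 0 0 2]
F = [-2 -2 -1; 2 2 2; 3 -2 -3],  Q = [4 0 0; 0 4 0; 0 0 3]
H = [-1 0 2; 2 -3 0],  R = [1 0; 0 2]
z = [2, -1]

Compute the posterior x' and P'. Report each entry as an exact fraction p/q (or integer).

x' = [-21962/65581, 6748/65581, 53552/65581]
P' = [185170/65581 116204/65581 90904/65581; 116204/65581 87156/65581 57006/65581; 90904/65581 57006/65581 60934/65581]

x̄ = F·x = [2, -2, -3]
P̄ = F·P·Fᵀ + Q = [22 -20 -8; -20 28 2; -8 2 52]
y = z − H·x̄ = [10, -11]
S = H·P̄·Hᵀ + R = [263 -148; -148 582]
K = P̄·Hᵀ·S⁻¹ = [-3362/65581 10864/65581; -2192/65581 -14530/65581; 30964/65581 5395/65581]
x' = x̄ + K·y = [-21962/65581, 6748/65581, 53552/65581]
P' = (I − K·H)·P̄ = [185170/65581 116204/65581 90904/65581; 116204/65581 87156/65581 57006/65581; 90904/65581 57006/65581 60934/65581]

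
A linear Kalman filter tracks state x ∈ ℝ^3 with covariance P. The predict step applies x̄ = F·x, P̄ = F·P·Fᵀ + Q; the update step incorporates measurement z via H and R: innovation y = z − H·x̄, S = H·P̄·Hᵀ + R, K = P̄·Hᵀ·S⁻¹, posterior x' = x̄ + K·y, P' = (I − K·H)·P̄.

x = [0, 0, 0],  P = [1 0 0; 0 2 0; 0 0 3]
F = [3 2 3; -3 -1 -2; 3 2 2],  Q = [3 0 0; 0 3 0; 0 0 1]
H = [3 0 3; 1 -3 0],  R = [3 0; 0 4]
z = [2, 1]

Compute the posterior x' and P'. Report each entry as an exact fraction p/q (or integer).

x̄ = F·x = [0, 0, 0]
P̄ = F·P·Fᵀ + Q = [47 -31 35; -31 26 -25; 35 -25 30]
y = z − H·x̄ = [2, 1]
S = H·P̄·Hᵀ + R = [1326 750; 750 471]
K = P̄·Hᵀ·S⁻¹ = [1811/10341 190/10341; 437/10341 -3089/10341; 3115/20682 -65/10341]
x' = x̄ + K·y = [3812/10341, -2215/10341, 3050/10341]
P' = (I − K·H)·P̄ = [13921/10341 4387/10341 -12110/10341; 4387/10341 5581/10341 -3950/10341; -12110/10341 -3950/10341 27335/20682]

x' = [3812/10341, -2215/10341, 3050/10341]
P' = [13921/10341 4387/10341 -12110/10341; 4387/10341 5581/10341 -3950/10341; -12110/10341 -3950/10341 27335/20682]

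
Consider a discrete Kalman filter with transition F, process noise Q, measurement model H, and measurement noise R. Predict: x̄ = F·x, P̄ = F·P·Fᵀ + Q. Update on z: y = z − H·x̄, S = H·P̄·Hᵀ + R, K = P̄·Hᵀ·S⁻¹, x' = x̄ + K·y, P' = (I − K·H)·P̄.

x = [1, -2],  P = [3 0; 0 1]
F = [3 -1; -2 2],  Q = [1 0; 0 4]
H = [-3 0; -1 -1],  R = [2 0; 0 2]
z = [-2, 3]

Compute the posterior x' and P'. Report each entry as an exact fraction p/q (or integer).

x̄ = F·x = [5, -6]
P̄ = F·P·Fᵀ + Q = [29 -20; -20 20]
y = z − H·x̄ = [13, 2]
S = H·P̄·Hᵀ + R = [263 27; 27 11]
K = P̄·Hᵀ·S⁻¹ = [-357/1082 -9/1082; 165/541 -405/541]
x' = x̄ + K·y = [751/1082, -1911/541]
P' = (I − K·H)·P̄ = [119/541 -110/541; -110/541 920/541]

x' = [751/1082, -1911/541]
P' = [119/541 -110/541; -110/541 920/541]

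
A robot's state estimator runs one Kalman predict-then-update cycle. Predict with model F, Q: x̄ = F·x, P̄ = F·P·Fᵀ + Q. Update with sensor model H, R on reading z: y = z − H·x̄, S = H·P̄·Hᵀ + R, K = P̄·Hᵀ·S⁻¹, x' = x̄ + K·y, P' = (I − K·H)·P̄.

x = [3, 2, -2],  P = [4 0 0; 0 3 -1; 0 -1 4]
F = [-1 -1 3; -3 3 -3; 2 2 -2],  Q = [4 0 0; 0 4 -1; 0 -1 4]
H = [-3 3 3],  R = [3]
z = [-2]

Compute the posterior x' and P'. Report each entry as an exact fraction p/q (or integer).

x' = [-3137/1411, -12537/1411, 8488/1411]
P' = [12575/1411 20745/1411 -8314/1411; 20745/1411 56656/1411 -35716/1411; -8314/1411 -35716/1411 27533/1411]

x̄ = F·x = [-11, 3, 14]
P̄ = F·P·Fᵀ + Q = [53 -45 -46; -45 121 29; -46 29 56]
y = z − H·x̄ = [-86]
S = H·P̄·Hᵀ + R = [4233]
K = P̄·Hᵀ·S⁻¹ = [-144/1411; 195/1411; 131/1411]
x' = x̄ + K·y = [-3137/1411, -12537/1411, 8488/1411]
P' = (I − K·H)·P̄ = [12575/1411 20745/1411 -8314/1411; 20745/1411 56656/1411 -35716/1411; -8314/1411 -35716/1411 27533/1411]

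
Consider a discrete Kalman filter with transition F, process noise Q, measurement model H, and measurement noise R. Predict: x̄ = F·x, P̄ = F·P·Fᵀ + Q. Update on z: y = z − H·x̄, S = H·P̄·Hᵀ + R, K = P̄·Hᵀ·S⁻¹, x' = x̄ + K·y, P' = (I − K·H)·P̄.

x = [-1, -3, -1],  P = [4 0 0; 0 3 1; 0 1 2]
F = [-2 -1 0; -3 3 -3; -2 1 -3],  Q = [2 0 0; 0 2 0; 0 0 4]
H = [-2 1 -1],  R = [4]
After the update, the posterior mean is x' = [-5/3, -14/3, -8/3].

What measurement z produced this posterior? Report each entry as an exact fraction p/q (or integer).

x̄ = F·x = [5, -3, 2]
P̄ = F·P·Fᵀ + Q = [21 18 16; 18 65 39; 16 39 35]
S = H·P̄·Hᵀ + R = [102]
K = P̄·Hᵀ·S⁻¹ = [-20/51; -5/51; -14/51]
x' − x̄ = [-20/3, -5/3, -14/3] = K·y
y = (KᵀK)⁻¹·Kᵀ·(x' − x̄) = [17]
z = y + H·x̄ = [17] + [-15] = [2]

z = [2]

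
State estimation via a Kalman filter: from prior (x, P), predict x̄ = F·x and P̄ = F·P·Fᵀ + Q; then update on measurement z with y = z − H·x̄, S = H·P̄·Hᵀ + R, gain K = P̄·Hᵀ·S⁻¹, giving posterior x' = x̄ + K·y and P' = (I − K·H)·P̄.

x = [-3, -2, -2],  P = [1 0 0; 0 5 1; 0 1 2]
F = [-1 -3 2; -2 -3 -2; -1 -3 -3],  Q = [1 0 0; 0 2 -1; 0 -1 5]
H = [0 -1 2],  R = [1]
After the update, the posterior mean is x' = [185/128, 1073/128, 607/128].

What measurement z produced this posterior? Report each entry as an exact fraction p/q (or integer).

z = [1]

x̄ = F·x = [5, 16, 15]
P̄ = F·P·Fᵀ + Q = [43 39 37; 39 71 73; 37 73 87]
S = H·P̄·Hᵀ + R = [128]
K = P̄·Hᵀ·S⁻¹ = [35/128; 75/128; 101/128]
x' − x̄ = [-455/128, -975/128, -1313/128] = K·y
y = (KᵀK)⁻¹·Kᵀ·(x' − x̄) = [-13]
z = y + H·x̄ = [-13] + [14] = [1]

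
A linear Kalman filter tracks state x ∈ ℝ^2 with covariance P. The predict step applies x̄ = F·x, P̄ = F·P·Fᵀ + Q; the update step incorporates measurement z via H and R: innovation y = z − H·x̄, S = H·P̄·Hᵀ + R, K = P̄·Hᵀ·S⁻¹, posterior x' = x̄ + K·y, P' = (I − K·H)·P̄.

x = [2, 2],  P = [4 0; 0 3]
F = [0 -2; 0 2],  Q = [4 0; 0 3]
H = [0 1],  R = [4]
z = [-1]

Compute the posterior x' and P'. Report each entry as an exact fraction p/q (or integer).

x̄ = F·x = [-4, 4]
P̄ = F·P·Fᵀ + Q = [16 -12; -12 15]
y = z − H·x̄ = [-5]
S = H·P̄·Hᵀ + R = [19]
K = P̄·Hᵀ·S⁻¹ = [-12/19; 15/19]
x' = x̄ + K·y = [-16/19, 1/19]
P' = (I − K·H)·P̄ = [160/19 -48/19; -48/19 60/19]

x' = [-16/19, 1/19]
P' = [160/19 -48/19; -48/19 60/19]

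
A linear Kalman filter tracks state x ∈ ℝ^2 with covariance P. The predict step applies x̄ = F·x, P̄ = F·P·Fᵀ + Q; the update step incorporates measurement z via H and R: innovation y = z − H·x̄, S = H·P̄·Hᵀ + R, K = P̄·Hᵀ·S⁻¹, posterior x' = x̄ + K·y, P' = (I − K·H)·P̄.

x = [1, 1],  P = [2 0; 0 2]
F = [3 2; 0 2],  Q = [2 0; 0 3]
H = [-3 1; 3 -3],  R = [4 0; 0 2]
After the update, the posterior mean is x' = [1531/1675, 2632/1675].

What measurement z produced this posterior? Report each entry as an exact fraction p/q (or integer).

x̄ = F·x = [5, 2]
P̄ = F·P·Fᵀ + Q = [28 8; 8 11]
S = H·P̄·Hᵀ + R = [219 -189; -189 209]
K = P̄·Hᵀ·S⁻¹ = [-2272/5025 -204/1675; -2209/5025 -738/1675]
x' − x̄ = [-6844/1675, -718/1675] = K·y
y = (KᵀK)⁻¹·Kᵀ·(x' − x̄) = [12, -11]
z = y + H·x̄ = [12, -11] + [-13, 9] = [-1, -2]

z = [-1, -2]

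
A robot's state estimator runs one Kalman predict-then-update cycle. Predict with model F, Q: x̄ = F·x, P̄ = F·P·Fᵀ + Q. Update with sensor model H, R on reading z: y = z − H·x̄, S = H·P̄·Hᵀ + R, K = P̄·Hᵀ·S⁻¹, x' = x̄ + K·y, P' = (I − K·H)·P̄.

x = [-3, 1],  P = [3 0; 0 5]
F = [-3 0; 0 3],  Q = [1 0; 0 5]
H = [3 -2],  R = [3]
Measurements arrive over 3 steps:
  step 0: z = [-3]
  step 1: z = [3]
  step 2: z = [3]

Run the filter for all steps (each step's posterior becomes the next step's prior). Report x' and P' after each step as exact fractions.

step 0: x' = [297/65, 753/91], P' = [812/65 240/13; 240/13 2550/91]
step 1: x' = [1729521/920582, 622704/460291], P' = [3006853/1841164 2025615/920582; 2025615/920582 1692030/460291]
step 2: x' = [-1070319087/983657501, -3003565233/983657501], P' = [1601458523/983657501 2162741790/983657501; 2162741790/983657501 3618544200/983657501]

step 0: x̄ = F·x = [9, 3]
step 0: P̄ = F·P·Fᵀ + Q = [28 0; 0 50]
step 0: y = z − H·x̄ = [-24]
step 0: S = H·P̄·Hᵀ + R = [455]
step 0: K = P̄·Hᵀ·S⁻¹ = [12/65; -20/91]
step 0: x' = x̄ + K·y = [297/65, 753/91]
step 0: P' = (I − K·H)·P̄ = [812/65 240/13; 240/13 2550/91]
step 1: x̄ = F·x = [-891/65, 2259/91]
step 1: P̄ = F·P·Fᵀ + Q = [7373/65 -2160/13; -2160/13 23405/91]
step 1: y = z − H·x̄ = [3282/35]
step 1: S = H·P̄·Hᵀ + R = [141628/35]
step 1: K = P̄·Hᵀ·S⁻¹ = [23541/141628; -17725/70814]
step 1: x' = x̄ + K·y = [1729521/920582, 622704/460291]
step 1: P' = (I − K·H)·P̄ = [3006853/1841164 2025615/920582; 2025615/920582 1692030/460291]
step 2: x̄ = F·x = [-5188563/920582, 1868112/460291]
step 2: P̄ = F·P·Fᵀ + Q = [28902841/1841164 -18230535/920582; -18230535/920582 17529725/460291]
step 2: y = z − H·x̄ = [25799883/920582]
step 2: S = H·P̄·Hᵀ + R = [983657501/1841164]
step 2: K = P̄·Hᵀ·S⁻¹ = [159630663/983657501; -249621010/983657501]
step 2: x' = x̄ + K·y = [-1070319087/983657501, -3003565233/983657501]
step 2: P' = (I − K·H)·P̄ = [1601458523/983657501 2162741790/983657501; 2162741790/983657501 3618544200/983657501]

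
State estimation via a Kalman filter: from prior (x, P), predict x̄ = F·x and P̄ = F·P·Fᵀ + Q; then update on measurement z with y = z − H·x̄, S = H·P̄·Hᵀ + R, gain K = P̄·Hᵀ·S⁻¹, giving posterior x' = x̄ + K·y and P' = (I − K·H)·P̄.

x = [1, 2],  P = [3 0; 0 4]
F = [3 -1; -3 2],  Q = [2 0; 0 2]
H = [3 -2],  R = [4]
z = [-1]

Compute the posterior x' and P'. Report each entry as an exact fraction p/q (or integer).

x' = [563/901, 1291/901]
P' = [1172/901 1420/901; 1420/901 2520/901]

x̄ = F·x = [1, 1]
P̄ = F·P·Fᵀ + Q = [33 -35; -35 45]
y = z − H·x̄ = [-2]
S = H·P̄·Hᵀ + R = [901]
K = P̄·Hᵀ·S⁻¹ = [169/901; -195/901]
x' = x̄ + K·y = [563/901, 1291/901]
P' = (I − K·H)·P̄ = [1172/901 1420/901; 1420/901 2520/901]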